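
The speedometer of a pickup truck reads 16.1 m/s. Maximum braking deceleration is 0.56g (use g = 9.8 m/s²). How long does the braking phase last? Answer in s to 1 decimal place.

a = 0.56 × 9.8 = 5.488 m/s².
Braking time = v/a = 16.1000 / 5.488 = 2.934 s.

Braking time ≈ 2.9 s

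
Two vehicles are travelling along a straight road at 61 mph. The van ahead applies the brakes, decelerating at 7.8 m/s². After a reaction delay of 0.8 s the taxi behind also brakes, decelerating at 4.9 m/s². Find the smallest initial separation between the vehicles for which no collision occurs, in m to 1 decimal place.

61 mph × 0.44704 = 27.2694 m/s.
Leader travels v²/(2a_L) = 743.620 / 15.600 = 47.668 m before stopping.
Follower covers v·t_r = 27.2694 × 0.8 = 21.816 m while reacting, then v²/(2a_F) = 743.620 / 9.800 = 75.880 m while braking, for a total of 21.816 + 75.880 = 97.696 m.
Since a_F ≤ a_L and the follower starts braking later, the follower is never slower than the leader, so the closest approach is when both have stopped.
Minimum gap = 97.696 − 47.668 = 50.028 m.

Minimum gap ≈ 50.0 m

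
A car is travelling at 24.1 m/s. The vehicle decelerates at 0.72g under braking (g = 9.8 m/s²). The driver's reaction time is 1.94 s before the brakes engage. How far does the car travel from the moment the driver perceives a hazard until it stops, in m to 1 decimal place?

Total stopping distance ≈ 87.9 m

a = 0.72 × 9.8 = 7.056 m/s².
Reaction distance = v·t_r = 24.1000 × 1.94 = 46.754 m.
Braking distance = v²/(2a) = 24.1000² / (2 × 7.056) = 580.810 / 14.112 = 41.157 m.
Total = 46.754 + 41.157 = 87.911 m.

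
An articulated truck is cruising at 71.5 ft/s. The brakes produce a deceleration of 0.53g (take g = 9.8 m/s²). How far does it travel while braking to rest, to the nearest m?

Braking distance ≈ 46 m

71.5 ft/s × 0.3048 = 21.7932 m/s.
a = 0.53 × 9.8 = 5.194 m/s².
Braking distance = v²/(2a) = 21.7932² / (2 × 5.194) = 474.944 / 10.388 = 45.720 m.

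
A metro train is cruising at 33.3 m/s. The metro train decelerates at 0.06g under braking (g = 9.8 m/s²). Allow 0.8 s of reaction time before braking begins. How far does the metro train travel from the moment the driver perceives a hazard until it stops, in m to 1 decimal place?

a = 0.06 × 9.8 = 0.588 m/s².
Reaction distance = v·t_r = 33.3000 × 0.8 = 26.640 m.
Braking distance = v²/(2a) = 33.3000² / (2 × 0.588) = 1108.890 / 1.176 = 942.934 m.
Total = 26.640 + 942.934 = 969.574 m.

Total stopping distance ≈ 969.6 m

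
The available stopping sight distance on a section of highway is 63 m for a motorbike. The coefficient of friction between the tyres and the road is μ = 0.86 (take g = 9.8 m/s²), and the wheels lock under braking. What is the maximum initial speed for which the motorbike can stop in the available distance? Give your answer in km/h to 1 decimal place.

a = μg = 0.86 × 9.8 = 8.428 m/s².
v²/(2a) = d ⇒ v = √(2 × 8.428 × 63) = √1061.93 = 32.5873 m/s.
32.5873 m/s × 3.6 = 117.314 km/h.

Maximum speed ≈ 117.3 km/h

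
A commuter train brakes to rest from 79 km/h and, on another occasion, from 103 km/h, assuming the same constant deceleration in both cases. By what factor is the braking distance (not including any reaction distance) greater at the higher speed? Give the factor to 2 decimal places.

Braking distance d = v²/(2a), so with a fixed, d ∝ v².
Factor = (103/79)² = 1.3038² = 1.6999.

Factor ≈ 1.70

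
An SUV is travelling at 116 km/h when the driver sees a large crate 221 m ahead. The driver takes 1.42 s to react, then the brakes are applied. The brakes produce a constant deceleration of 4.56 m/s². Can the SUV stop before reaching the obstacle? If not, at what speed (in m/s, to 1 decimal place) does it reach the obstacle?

Yes — it stops about 61.4 m short of the obstacle, so it never reaches it

116 km/h ÷ 3.6 = 32.2222 m/s.
Reaction distance = 32.2222 × 1.42 = 45.756 m.
Braking distance = v²/(2a) = 1038.270 / 9.120 = 113.845 m.
Total stopping distance = 45.756 + 113.845 = 159.601 m, vs 221 m available — it stops with 221 − 159.601 = 61.399 m to spare.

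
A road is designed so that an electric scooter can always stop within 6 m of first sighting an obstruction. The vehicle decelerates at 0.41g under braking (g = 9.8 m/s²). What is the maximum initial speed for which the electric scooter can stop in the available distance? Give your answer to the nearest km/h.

Maximum speed ≈ 25 km/h

a = 0.41 × 9.8 = 4.018 m/s².
v²/(2a) = d ⇒ v = √(2 × 4.018 × 6) = √48.22 = 6.9441 m/s.
6.9441 m/s × 3.6 = 24.999 km/h.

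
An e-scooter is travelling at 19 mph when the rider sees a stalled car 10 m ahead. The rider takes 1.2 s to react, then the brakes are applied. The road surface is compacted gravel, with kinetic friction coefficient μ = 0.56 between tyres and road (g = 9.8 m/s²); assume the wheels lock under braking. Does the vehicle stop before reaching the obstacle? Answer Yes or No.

No

19 mph × 0.44704 = 8.4938 m/s.
a = μg = 0.56 × 9.8 = 5.488 m/s².
Reaction distance = 8.4938 × 1.2 = 10.193 m.
Braking distance = v²/(2a) = 72.145 / 10.976 = 6.573 m.
Total stopping distance = 10.193 + 6.573 = 16.766 m, vs 10 m available — it cannot stop in time and overshoots by 16.766 − 10 = 6.766 m.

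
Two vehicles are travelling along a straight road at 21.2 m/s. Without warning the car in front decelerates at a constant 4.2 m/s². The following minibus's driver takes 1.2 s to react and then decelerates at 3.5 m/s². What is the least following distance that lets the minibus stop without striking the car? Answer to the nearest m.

Leader travels v²/(2a_L) = 449.440 / 8.400 = 53.505 m before stopping.
Follower covers v·t_r = 21.2000 × 1.2 = 25.440 m while reacting, then v²/(2a_F) = 449.440 / 7.000 = 64.206 m while braking, for a total of 25.440 + 64.206 = 89.646 m.
Since a_F ≤ a_L and the follower starts braking later, the follower is never slower than the leader, so the closest approach is when both have stopped.
Minimum gap = 89.646 − 53.505 = 36.141 m.

Minimum gap ≈ 36 m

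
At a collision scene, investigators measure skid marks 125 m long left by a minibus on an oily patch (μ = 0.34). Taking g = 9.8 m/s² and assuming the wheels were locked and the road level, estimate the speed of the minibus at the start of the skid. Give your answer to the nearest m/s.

Deceleration a = μg = 0.34 × 9.8 = 3.332 m/s².
v = √(2a·d) = √(2 × 3.332 × 125) = √833.000 = 28.8617 m/s.

Initial speed ≈ 29 m/s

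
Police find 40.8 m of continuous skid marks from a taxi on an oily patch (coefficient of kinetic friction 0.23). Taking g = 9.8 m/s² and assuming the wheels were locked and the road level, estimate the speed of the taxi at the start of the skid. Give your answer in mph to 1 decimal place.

Initial speed ≈ 30.3 mph

Deceleration a = μg = 0.23 × 9.8 = 2.254 m/s².
v = √(2a·d) = √(2 × 2.254 × 40.8) = √183.926 = 13.5619 m/s.
= 13.5619 ÷ 0.44704 = 30.337 mph.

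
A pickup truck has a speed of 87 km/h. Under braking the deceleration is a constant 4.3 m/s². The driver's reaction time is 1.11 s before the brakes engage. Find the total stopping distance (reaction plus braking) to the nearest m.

Total stopping distance ≈ 95 m

87 km/h ÷ 3.6 = 24.1667 m/s.
Reaction distance = v·t_r = 24.1667 × 1.11 = 26.825 m.
Braking distance = v²/(2a) = 24.1667² / (2 × 4.300) = 584.029 / 8.600 = 67.910 m.
Total = 26.825 + 67.910 = 94.735 m.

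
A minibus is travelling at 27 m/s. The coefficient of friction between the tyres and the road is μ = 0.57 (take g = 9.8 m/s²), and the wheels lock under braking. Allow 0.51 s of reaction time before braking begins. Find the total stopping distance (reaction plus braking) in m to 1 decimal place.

a = μg = 0.57 × 9.8 = 5.586 m/s².
Reaction distance = v·t_r = 27.0000 × 0.51 = 13.770 m.
Braking distance = v²/(2a) = 27.0000² / (2 × 5.586) = 729.000 / 11.172 = 65.252 m.
Total = 13.770 + 65.252 = 79.022 m.

Total stopping distance ≈ 79.0 m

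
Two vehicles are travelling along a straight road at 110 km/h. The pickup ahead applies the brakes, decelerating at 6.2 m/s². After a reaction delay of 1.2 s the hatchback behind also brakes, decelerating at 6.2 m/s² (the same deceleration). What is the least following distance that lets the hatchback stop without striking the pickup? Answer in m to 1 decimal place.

110 km/h ÷ 3.6 = 30.5556 m/s.
Leader travels v²/(2a_L) = 933.645 / 12.400 = 75.294 m before stopping.
Follower covers v·t_r = 30.5556 × 1.2 = 36.667 m while reacting, then v²/(2a_F) = 933.645 / 12.400 = 75.294 m while braking, for a total of 36.667 + 75.294 = 111.961 m.
Since a_F ≤ a_L and the follower starts braking later, the follower is never slower than the leader, so the closest approach is when both have stopped.
Minimum gap = 111.961 − 75.294 = 36.667 m.

Minimum gap ≈ 36.7 m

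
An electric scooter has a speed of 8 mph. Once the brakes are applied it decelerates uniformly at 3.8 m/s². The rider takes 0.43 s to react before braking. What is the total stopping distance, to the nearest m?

Total stopping distance ≈ 3 m

8 mph × 0.44704 = 3.5763 m/s.
Reaction distance = v·t_r = 3.5763 × 0.43 = 1.538 m.
Braking distance = v²/(2a) = 3.5763² / (2 × 3.800) = 12.790 / 7.600 = 1.683 m.
Total = 1.538 + 1.683 = 3.221 m.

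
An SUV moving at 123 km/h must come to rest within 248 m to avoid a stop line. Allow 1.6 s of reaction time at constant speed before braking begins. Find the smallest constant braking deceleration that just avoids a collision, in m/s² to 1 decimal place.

123 km/h ÷ 3.6 = 34.1667 m/s.
Distance covered during reaction = 34.1667 × 1.6 = 54.667 m.
Distance available for braking: 248 − 54.667 = 193.333 m.
v² = 2a·d ⇒ a = v²/(2d) = 34.1667² / (2 × 193.333) = 1167.363 / 386.666 = 3.0190 m/s².

Required deceleration ≈ 3.0 m/s²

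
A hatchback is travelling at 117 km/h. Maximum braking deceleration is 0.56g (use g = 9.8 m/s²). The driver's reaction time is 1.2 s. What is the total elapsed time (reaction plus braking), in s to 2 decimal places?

117 km/h ÷ 3.6 = 32.5000 m/s.
a = 0.56 × 9.8 = 5.488 m/s².
Braking time = v/a = 32.5000 / 5.488 = 5.922 s.
Total = 1.2 + 5.922 = 7.122 s.

Total time ≈ 7.12 s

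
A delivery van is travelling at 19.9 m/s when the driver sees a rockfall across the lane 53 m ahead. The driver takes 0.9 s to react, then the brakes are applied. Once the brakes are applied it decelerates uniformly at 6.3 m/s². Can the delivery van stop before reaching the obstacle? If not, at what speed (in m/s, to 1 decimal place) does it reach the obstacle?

Yes — it stops about 3.7 m short of the obstacle, so it never reaches it

Reaction distance = 19.9000 × 0.9 = 17.910 m.
Braking distance = v²/(2a) = 396.010 / 12.600 = 31.429 m.
Total stopping distance = 17.910 + 31.429 = 49.339 m, vs 53 m available — it stops with 53 − 49.339 = 3.661 m to spare.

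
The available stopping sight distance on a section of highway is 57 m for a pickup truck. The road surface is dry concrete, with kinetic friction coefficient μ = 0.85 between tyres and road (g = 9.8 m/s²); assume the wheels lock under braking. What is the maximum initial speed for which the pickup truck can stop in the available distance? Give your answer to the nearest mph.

Maximum speed ≈ 69 mph

a = μg = 0.85 × 9.8 = 8.330 m/s².
v²/(2a) = d ⇒ v = √(2 × 8.330 × 57) = √949.62 = 30.8159 m/s.
30.8159 m/s ÷ 0.44704 = 68.933 mph.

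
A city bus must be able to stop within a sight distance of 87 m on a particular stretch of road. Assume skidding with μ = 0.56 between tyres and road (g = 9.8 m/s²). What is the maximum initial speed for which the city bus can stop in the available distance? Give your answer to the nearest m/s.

Maximum speed ≈ 31 m/s

a = μg = 0.56 × 9.8 = 5.488 m/s².
v²/(2a) = d ⇒ v = √(2 × 5.488 × 87) = √954.91 = 30.9016 m/s.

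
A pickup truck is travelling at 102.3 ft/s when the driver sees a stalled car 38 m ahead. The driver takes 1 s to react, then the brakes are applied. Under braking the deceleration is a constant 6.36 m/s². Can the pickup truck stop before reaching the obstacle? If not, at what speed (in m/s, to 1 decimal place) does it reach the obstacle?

No — it strikes the obstacle at 29.8 m/s

102.3 ft/s × 0.3048 = 31.1810 m/s.
Reaction distance = 31.1810 × 1 = 31.181 m.
Braking distance needed to stop: v²/(2a) = 972.255 / 12.720 = 76.435 m, so total needed = 31.181 + 76.435 = 107.616 m > 38 m — it cannot stop.
Distance remaining when braking begins: 38 − 31.181 = 6.819 m.
v² = v₀² − 2a·d = 972.255 − 2 × 6.360 × 6.819 = 885.517 m²/s².
v = √885.517 = 29.758 m/s.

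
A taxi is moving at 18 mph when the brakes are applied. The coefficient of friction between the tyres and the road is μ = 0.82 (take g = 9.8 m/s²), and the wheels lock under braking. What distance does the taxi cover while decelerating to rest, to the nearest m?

Braking distance ≈ 4 m

18 mph × 0.44704 = 8.0467 m/s.
a = μg = 0.82 × 9.8 = 8.036 m/s².
Braking distance = v²/(2a) = 8.0467² / (2 × 8.036) = 64.749 / 16.072 = 4.029 m.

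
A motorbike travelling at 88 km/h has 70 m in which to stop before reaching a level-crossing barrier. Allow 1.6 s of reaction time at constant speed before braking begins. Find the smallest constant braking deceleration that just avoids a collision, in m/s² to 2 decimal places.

Required deceleration ≈ 9.67 m/s²

88 km/h ÷ 3.6 = 24.4444 m/s.
Distance covered during reaction = 24.4444 × 1.6 = 39.111 m.
Distance available for braking: 70 − 39.111 = 30.889 m.
v² = 2a·d ⇒ a = v²/(2d) = 24.4444² / (2 × 30.889) = 597.529 / 61.778 = 9.6722 m/s².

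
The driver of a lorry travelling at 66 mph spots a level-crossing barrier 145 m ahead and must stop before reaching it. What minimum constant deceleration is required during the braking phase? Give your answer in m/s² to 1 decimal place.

Required deceleration ≈ 3.0 m/s²

66 mph × 0.44704 = 29.5046 m/s.
v² = 2a·d ⇒ a = v²/(2d) = 29.5046² / (2 × 145.000) = 870.521 / 290.000 = 3.0018 m/s².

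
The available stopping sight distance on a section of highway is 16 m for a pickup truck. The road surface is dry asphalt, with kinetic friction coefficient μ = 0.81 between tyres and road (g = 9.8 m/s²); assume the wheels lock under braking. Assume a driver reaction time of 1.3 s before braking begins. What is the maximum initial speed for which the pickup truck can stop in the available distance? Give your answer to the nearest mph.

Maximum speed ≈ 19 mph

a = μg = 0.81 × 9.8 = 7.938 m/s².
Stopping distance: v·t_r + v²/(2a) = 16 with t_r = 1.3 s and a = 7.938 m/s².
So v² + 20.639 v − 254.02 = 0.
Positive root: v = −a·t_r + √((a·t_r)² + 2a·d) = −10.319 + √(106.482 + 254.02) = 8.6679 m/s.
8.6679 m/s ÷ 0.44704 = 19.390 mph.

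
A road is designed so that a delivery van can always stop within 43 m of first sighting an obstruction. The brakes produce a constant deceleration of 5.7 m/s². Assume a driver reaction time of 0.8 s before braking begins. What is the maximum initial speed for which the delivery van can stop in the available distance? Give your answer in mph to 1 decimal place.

Stopping distance: v·t_r + v²/(2a) = 43 with t_r = 0.8 s and a = 5.700 m/s².
So v² + 9.120 v − 490.20 = 0.
Positive root: v = −a·t_r + √((a·t_r)² + 2a·d) = −4.560 + √(20.794 + 490.20) = 18.0452 m/s.
18.0452 m/s ÷ 0.44704 = 40.366 mph.

Maximum speed ≈ 40.4 mph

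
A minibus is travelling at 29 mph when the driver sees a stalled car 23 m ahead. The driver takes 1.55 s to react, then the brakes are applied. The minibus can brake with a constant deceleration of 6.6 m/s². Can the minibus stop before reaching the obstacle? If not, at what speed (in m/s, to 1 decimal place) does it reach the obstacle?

No — it strikes the obstacle at 11.4 m/s

29 mph × 0.44704 = 12.9642 m/s.
Reaction distance = 12.9642 × 1.55 = 20.095 m.
Braking distance needed to stop: v²/(2a) = 168.070 / 13.200 = 12.733 m, so total needed = 20.095 + 12.733 = 32.828 m > 23 m — it cannot stop.
Distance remaining when braking begins: 23 − 20.095 = 2.905 m.
v² = v₀² − 2a·d = 168.070 − 2 × 6.600 × 2.905 = 129.724 m²/s².
v = √129.724 = 11.390 m/s.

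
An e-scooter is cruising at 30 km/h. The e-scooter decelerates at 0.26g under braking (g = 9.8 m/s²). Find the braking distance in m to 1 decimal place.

30 km/h ÷ 3.6 = 8.3333 m/s.
a = 0.26 × 9.8 = 2.548 m/s².
Braking distance = v²/(2a) = 8.3333² / (2 × 2.548) = 69.444 / 5.096 = 13.627 m.

Braking distance ≈ 13.6 m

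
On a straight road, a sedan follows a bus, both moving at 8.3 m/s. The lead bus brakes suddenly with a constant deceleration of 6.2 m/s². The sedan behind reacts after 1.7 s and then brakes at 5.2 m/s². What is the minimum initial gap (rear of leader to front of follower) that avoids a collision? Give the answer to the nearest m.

Leader travels v²/(2a_L) = 68.890 / 12.400 = 5.556 m before stopping.
Follower covers v·t_r = 8.3000 × 1.7 = 14.110 m while reacting, then v²/(2a_F) = 68.890 / 10.400 = 6.624 m while braking, for a total of 14.110 + 6.624 = 20.734 m.
Since a_F ≤ a_L and the follower starts braking later, the follower is never slower than the leader, so the closest approach is when both have stopped.
Minimum gap = 20.734 − 5.556 = 15.178 m.

Minimum gap ≈ 15 m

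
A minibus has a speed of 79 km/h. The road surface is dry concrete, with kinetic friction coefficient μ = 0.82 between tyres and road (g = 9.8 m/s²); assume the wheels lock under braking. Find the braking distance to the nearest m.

Braking distance ≈ 30 m

79 km/h ÷ 3.6 = 21.9444 m/s.
a = μg = 0.82 × 9.8 = 8.036 m/s².
Braking distance = v²/(2a) = 21.9444² / (2 × 8.036) = 481.557 / 16.072 = 29.962 m.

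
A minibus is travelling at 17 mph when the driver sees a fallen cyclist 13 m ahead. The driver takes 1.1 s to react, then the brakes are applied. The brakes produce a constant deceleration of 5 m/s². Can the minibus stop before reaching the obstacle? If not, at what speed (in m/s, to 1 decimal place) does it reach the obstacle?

No — it strikes the obstacle at 3.4 m/s

17 mph × 0.44704 = 7.5997 m/s.
Reaction distance = 7.5997 × 1.1 = 8.360 m.
Braking distance needed to stop: v²/(2a) = 57.755 / 10.000 = 5.776 m, so total needed = 8.360 + 5.776 = 14.136 m > 13 m — it cannot stop.
Distance remaining when braking begins: 13 − 8.360 = 4.640 m.
v² = v₀² − 2a·d = 57.755 − 2 × 5.000 × 4.640 = 11.355 m²/s².
v = √11.355 = 3.370 m/s.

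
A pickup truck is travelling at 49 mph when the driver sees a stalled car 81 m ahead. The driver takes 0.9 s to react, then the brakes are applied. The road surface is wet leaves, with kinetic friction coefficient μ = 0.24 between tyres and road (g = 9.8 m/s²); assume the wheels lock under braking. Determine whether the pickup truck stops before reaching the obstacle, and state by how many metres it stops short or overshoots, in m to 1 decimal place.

49 mph × 0.44704 = 21.9050 m/s.
a = μg = 0.24 × 9.8 = 2.352 m/s².
Reaction distance = 21.9050 × 0.9 = 19.715 m.
Braking distance = v²/(2a) = 479.829 / 4.704 = 102.004 m.
Total stopping distance = 19.715 + 102.004 = 121.719 m, vs 81 m available — it cannot stop in time and overshoots by 121.719 − 81 = 40.719 m.

No — it overshoots by 40.7 m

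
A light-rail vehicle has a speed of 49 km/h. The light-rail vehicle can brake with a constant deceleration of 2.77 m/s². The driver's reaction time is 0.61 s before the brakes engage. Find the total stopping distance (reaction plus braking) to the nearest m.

49 km/h ÷ 3.6 = 13.6111 m/s.
Reaction distance = v·t_r = 13.6111 × 0.61 = 8.303 m.
Braking distance = v²/(2a) = 13.6111² / (2 × 2.770) = 185.262 / 5.540 = 33.441 m.
Total = 8.303 + 33.441 = 41.744 m.

Total stopping distance ≈ 42 m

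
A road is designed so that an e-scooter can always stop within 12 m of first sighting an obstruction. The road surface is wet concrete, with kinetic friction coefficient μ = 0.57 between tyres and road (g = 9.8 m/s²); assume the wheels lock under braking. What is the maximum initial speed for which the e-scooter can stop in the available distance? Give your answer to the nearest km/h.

Maximum speed ≈ 42 km/h

a = μg = 0.57 × 9.8 = 5.586 m/s².
v²/(2a) = d ⇒ v = √(2 × 5.586 × 12) = √134.06 = 11.5784 m/s.
11.5784 m/s × 3.6 = 41.682 km/h.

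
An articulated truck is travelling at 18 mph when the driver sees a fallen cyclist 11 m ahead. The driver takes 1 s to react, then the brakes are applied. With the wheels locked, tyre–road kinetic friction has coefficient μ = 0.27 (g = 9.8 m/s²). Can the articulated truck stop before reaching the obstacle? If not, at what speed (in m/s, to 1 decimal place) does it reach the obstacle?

No — it strikes the obstacle at 7.0 m/s

18 mph × 0.44704 = 8.0467 m/s.
a = μg = 0.27 × 9.8 = 2.646 m/s².
Reaction distance = 8.0467 × 1 = 8.047 m.
Braking distance needed to stop: v²/(2a) = 64.749 / 5.292 = 12.235 m, so total needed = 8.047 + 12.235 = 20.282 m > 11 m — it cannot stop.
Distance remaining when braking begins: 11 − 8.047 = 2.953 m.
v² = v₀² − 2a·d = 64.749 − 2 × 2.646 × 2.953 = 49.122 m²/s².
v = √49.122 = 7.009 m/s.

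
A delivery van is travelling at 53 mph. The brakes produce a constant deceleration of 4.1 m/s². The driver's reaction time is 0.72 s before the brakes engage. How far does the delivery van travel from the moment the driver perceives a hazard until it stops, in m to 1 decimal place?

53 mph × 0.44704 = 23.6931 m/s.
Reaction distance = v·t_r = 23.6931 × 0.72 = 17.059 m.
Braking distance = v²/(2a) = 23.6931² / (2 × 4.100) = 561.363 / 8.200 = 68.459 m.
Total = 17.059 + 68.459 = 85.518 m.

Total stopping distance ≈ 85.5 m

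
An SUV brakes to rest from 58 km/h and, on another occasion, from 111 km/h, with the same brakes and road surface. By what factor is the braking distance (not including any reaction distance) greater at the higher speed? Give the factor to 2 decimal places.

Factor ≈ 3.66

Braking distance d = v²/(2a), so with a fixed, d ∝ v².
Factor = (111/58)² = 1.9138² = 3.6626.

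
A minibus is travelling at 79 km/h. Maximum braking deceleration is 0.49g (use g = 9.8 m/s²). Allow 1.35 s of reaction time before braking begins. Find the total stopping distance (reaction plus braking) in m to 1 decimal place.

Total stopping distance ≈ 79.8 m

79 km/h ÷ 3.6 = 21.9444 m/s.
a = 0.49 × 9.8 = 4.802 m/s².
Reaction distance = v·t_r = 21.9444 × 1.35 = 29.625 m.
Braking distance = v²/(2a) = 21.9444² / (2 × 4.802) = 481.557 / 9.604 = 50.141 m.
Total = 29.625 + 50.141 = 79.766 m.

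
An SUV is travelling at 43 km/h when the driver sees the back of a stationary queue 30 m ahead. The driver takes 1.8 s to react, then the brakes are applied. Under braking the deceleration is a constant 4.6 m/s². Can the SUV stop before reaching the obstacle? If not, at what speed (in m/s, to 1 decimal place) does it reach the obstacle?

No — it strikes the obstacle at 8.0 m/s

43 km/h ÷ 3.6 = 11.9444 m/s.
Reaction distance = 11.9444 × 1.8 = 21.500 m.
Braking distance needed to stop: v²/(2a) = 142.669 / 9.200 = 15.508 m, so total needed = 21.500 + 15.508 = 37.008 m > 30 m — it cannot stop.
Distance remaining when braking begins: 30 − 21.500 = 8.500 m.
v² = v₀² − 2a·d = 142.669 − 2 × 4.600 × 8.500 = 64.469 m²/s².
v = √64.469 = 8.029 m/s.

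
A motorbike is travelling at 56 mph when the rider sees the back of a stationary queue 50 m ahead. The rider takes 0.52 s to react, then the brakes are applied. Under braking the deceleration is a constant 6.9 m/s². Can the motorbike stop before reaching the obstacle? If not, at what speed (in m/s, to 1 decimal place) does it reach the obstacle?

No — it strikes the obstacle at 10.8 m/s

56 mph × 0.44704 = 25.0342 m/s.
Reaction distance = 25.0342 × 0.52 = 13.018 m.
Braking distance needed to stop: v²/(2a) = 626.711 / 13.800 = 45.414 m, so total needed = 13.018 + 45.414 = 58.432 m > 50 m — it cannot stop.
Distance remaining when braking begins: 50 − 13.018 = 36.982 m.
v² = v₀² − 2a·d = 626.711 − 2 × 6.900 × 36.982 = 116.359 m²/s².
v = √116.359 = 10.787 m/s.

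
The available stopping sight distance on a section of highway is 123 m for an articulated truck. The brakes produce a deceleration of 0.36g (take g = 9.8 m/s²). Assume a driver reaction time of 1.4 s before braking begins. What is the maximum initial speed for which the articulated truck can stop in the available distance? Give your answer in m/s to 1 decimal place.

Maximum speed ≈ 24.9 m/s

a = 0.36 × 9.8 = 3.528 m/s².
Stopping distance: v·t_r + v²/(2a) = 123 with t_r = 1.4 s and a = 3.528 m/s².
So v² + 9.878 v − 867.89 = 0.
Positive root: v = −a·t_r + √((a·t_r)² + 2a·d) = −4.939 + √(24.394 + 867.89) = 24.9321 m/s.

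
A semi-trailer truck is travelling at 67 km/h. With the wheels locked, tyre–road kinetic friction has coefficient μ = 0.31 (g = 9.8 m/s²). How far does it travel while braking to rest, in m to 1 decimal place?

67 km/h ÷ 3.6 = 18.6111 m/s.
a = μg = 0.31 × 9.8 = 3.038 m/s².
Braking distance = v²/(2a) = 18.6111² / (2 × 3.038) = 346.373 / 6.076 = 57.007 m.

Braking distance ≈ 57.0 m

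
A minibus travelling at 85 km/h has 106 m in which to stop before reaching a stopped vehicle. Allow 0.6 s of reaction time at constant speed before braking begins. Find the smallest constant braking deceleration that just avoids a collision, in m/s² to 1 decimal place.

85 km/h ÷ 3.6 = 23.6111 m/s.
Distance covered during reaction = 23.6111 × 0.6 = 14.167 m.
Distance available for braking: 106 − 14.167 = 91.833 m.
v² = 2a·d ⇒ a = v²/(2d) = 23.6111² / (2 × 91.833) = 557.484 / 183.666 = 3.0353 m/s².

Required deceleration ≈ 3.0 m/s²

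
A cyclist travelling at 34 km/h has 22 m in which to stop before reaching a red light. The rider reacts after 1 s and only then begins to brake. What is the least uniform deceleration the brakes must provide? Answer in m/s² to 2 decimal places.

Required deceleration ≈ 3.55 m/s²

34 km/h ÷ 3.6 = 9.4444 m/s.
Distance covered during reaction = 9.4444 × 1 = 9.444 m.
Distance available for braking: 22 − 9.444 = 12.556 m.
v² = 2a·d ⇒ a = v²/(2d) = 9.4444² / (2 × 12.556) = 89.197 / 25.112 = 3.5520 m/s².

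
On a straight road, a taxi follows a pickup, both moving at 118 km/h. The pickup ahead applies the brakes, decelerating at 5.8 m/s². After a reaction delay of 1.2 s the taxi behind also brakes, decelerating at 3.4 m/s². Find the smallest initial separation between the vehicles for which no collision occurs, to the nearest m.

Minimum gap ≈ 105 m

118 km/h ÷ 3.6 = 32.7778 m/s.
Leader travels v²/(2a_L) = 1074.384 / 11.600 = 92.619 m before stopping.
Follower covers v·t_r = 32.7778 × 1.2 = 39.333 m while reacting, then v²/(2a_F) = 1074.384 / 6.800 = 157.998 m while braking, for a total of 39.333 + 157.998 = 197.331 m.
Since a_F ≤ a_L and the follower starts braking later, the follower is never slower than the leader, so the closest approach is when both have stopped.
Minimum gap = 197.331 − 92.619 = 104.712 m.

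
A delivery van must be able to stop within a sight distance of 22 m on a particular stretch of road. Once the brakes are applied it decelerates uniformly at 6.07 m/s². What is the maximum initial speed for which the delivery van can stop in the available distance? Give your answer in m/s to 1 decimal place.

v²/(2a) = d ⇒ v = √(2 × 6.070 × 22) = √267.08 = 16.3426 m/s.

Maximum speed ≈ 16.3 m/s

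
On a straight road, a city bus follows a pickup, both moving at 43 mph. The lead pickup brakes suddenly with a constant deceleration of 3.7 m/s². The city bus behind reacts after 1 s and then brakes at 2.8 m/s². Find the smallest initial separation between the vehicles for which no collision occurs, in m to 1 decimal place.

43 mph × 0.44704 = 19.2227 m/s.
Leader travels v²/(2a_L) = 369.512 / 7.400 = 49.934 m before stopping.
Follower covers v·t_r = 19.2227 × 1 = 19.223 m while reacting, then v²/(2a_F) = 369.512 / 5.600 = 65.984 m while braking, for a total of 19.223 + 65.984 = 85.207 m.
Since a_F ≤ a_L and the follower starts braking later, the follower is never slower than the leader, so the closest approach is when both have stopped.
Minimum gap = 85.207 − 49.934 = 35.273 m.

Minimum gap ≈ 35.3 m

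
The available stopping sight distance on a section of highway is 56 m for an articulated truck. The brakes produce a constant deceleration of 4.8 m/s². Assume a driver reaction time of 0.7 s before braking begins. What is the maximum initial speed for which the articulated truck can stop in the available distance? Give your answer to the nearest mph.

Maximum speed ≈ 45 mph

Stopping distance: v·t_r + v²/(2a) = 56 with t_r = 0.7 s and a = 4.800 m/s².
So v² + 6.720 v − 537.60 = 0.
Positive root: v = −a·t_r + √((a·t_r)² + 2a·d) = −3.360 + √(11.290 + 537.60) = 20.0684 m/s.
20.0684 m/s ÷ 0.44704 = 44.892 mph.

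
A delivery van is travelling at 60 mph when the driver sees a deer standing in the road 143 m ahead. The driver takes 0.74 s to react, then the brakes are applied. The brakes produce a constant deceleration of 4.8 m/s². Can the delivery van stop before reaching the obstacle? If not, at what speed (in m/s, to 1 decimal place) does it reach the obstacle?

Yes — it stops about 48.2 m short of the obstacle, so it never reaches it

60 mph × 0.44704 = 26.8224 m/s.
Reaction distance = 26.8224 × 0.74 = 19.849 m.
Braking distance = v²/(2a) = 719.441 / 9.600 = 74.942 m.
Total stopping distance = 19.849 + 74.942 = 94.791 m, vs 143 m available — it stops with 143 − 94.791 = 48.209 m to spare.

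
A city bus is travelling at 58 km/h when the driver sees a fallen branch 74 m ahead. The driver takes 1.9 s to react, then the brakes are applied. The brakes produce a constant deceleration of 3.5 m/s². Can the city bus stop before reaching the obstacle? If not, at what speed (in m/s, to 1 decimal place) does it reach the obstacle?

Yes — it stops about 6.3 m short of the obstacle, so it never reaches it

58 km/h ÷ 3.6 = 16.1111 m/s.
Reaction distance = 16.1111 × 1.9 = 30.611 m.
Braking distance = v²/(2a) = 259.568 / 7.000 = 37.081 m.
Total stopping distance = 30.611 + 37.081 = 67.692 m, vs 74 m available — it stops with 74 − 67.692 = 6.308 m to spare.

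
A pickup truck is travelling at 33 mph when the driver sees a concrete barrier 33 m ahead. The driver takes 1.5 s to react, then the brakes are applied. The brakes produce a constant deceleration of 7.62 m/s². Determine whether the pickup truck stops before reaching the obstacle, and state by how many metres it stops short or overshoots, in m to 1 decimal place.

No — it overshoots by 3.4 m

33 mph × 0.44704 = 14.7523 m/s.
Reaction distance = 14.7523 × 1.5 = 22.128 m.
Braking distance = v²/(2a) = 217.630 / 15.240 = 14.280 m.
Total stopping distance = 22.128 + 14.280 = 36.408 m, vs 33 m available — it cannot stop in time and overshoots by 36.408 − 33 = 3.408 m.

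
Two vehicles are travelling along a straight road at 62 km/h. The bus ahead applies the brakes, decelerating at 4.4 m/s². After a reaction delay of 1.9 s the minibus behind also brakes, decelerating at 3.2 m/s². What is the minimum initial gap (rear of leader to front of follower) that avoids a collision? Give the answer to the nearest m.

62 km/h ÷ 3.6 = 17.2222 m/s.
Leader travels v²/(2a_L) = 296.604 / 8.800 = 33.705 m before stopping.
Follower covers v·t_r = 17.2222 × 1.9 = 32.722 m while reacting, then v²/(2a_F) = 296.604 / 6.400 = 46.344 m while braking, for a total of 32.722 + 46.344 = 79.066 m.
Since a_F ≤ a_L and the follower starts braking later, the follower is never slower than the leader, so the closest approach is when both have stopped.
Minimum gap = 79.066 − 33.705 = 45.361 m.

Minimum gap ≈ 45 m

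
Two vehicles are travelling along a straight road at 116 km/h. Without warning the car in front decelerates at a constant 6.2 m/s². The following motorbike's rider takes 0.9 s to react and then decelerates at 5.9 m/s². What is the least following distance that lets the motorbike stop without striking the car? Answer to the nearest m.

116 km/h ÷ 3.6 = 32.2222 m/s.
Leader travels v²/(2a_L) = 1038.270 / 12.400 = 83.731 m before stopping.
Follower covers v·t_r = 32.2222 × 0.9 = 29.000 m while reacting, then v²/(2a_F) = 1038.270 / 11.800 = 87.989 m while braking, for a total of 29.000 + 87.989 = 116.989 m.
Since a_F ≤ a_L and the follower starts braking later, the follower is never slower than the leader, so the closest approach is when both have stopped.
Minimum gap = 116.989 − 83.731 = 33.258 m.

Minimum gap ≈ 33 m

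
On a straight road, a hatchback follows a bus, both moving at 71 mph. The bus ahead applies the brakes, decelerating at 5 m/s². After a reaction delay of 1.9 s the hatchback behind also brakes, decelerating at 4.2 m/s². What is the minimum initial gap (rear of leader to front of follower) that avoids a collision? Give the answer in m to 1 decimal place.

Minimum gap ≈ 79.5 m

71 mph × 0.44704 = 31.7398 m/s.
Leader travels v²/(2a_L) = 1007.415 / 10.000 = 100.742 m before stopping.
Follower covers v·t_r = 31.7398 × 1.9 = 60.306 m while reacting, then v²/(2a_F) = 1007.415 / 8.400 = 119.930 m while braking, for a total of 60.306 + 119.930 = 180.236 m.
Since a_F ≤ a_L and the follower starts braking later, the follower is never slower than the leader, so the closest approach is when both have stopped.
Minimum gap = 180.236 − 100.742 = 79.494 m.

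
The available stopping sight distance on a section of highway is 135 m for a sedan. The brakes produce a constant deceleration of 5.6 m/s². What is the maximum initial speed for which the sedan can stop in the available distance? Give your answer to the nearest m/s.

v²/(2a) = d ⇒ v = √(2 × 5.600 × 135) = √1512.00 = 38.8844 m/s.

Maximum speed ≈ 39 m/s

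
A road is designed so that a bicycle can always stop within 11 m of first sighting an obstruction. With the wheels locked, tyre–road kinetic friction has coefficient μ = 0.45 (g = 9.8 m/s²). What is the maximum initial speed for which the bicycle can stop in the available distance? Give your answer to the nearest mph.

Maximum speed ≈ 22 mph

a = μg = 0.45 × 9.8 = 4.410 m/s².
v²/(2a) = d ⇒ v = √(2 × 4.410 × 11) = √97.02 = 9.8499 m/s.
9.8499 m/s ÷ 0.44704 = 22.034 mph.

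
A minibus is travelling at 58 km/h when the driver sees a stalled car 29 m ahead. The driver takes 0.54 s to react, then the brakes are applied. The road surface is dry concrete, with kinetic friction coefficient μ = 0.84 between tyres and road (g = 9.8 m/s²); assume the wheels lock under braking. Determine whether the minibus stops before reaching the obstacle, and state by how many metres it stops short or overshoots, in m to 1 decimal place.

58 km/h ÷ 3.6 = 16.1111 m/s.
a = μg = 0.84 × 9.8 = 8.232 m/s².
Reaction distance = 16.1111 × 0.54 = 8.700 m.
Braking distance = v²/(2a) = 259.568 / 16.464 = 15.766 m.
Total stopping distance = 8.700 + 15.766 = 24.466 m, vs 29 m available — it stops with 29 − 24.466 = 4.534 m to spare.

Yes — it stops 4.5 m short of the obstacle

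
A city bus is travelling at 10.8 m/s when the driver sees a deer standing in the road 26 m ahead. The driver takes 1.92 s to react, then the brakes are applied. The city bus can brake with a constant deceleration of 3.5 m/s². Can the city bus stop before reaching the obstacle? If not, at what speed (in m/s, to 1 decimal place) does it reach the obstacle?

No — it strikes the obstacle at 8.9 m/s

Reaction distance = 10.8000 × 1.92 = 20.736 m.
Braking distance needed to stop: v²/(2a) = 116.640 / 7.000 = 16.663 m, so total needed = 20.736 + 16.663 = 37.399 m > 26 m — it cannot stop.
Distance remaining when braking begins: 26 − 20.736 = 5.264 m.
v² = v₀² − 2a·d = 116.640 − 2 × 3.500 × 5.264 = 79.792 m²/s².
v = √79.792 = 8.933 m/s.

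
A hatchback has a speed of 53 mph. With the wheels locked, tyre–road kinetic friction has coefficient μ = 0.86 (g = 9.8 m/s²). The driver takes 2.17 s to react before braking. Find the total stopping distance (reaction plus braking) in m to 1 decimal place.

53 mph × 0.44704 = 23.6931 m/s.
a = μg = 0.86 × 9.8 = 8.428 m/s².
Reaction distance = v·t_r = 23.6931 × 2.17 = 51.414 m.
Braking distance = v²/(2a) = 23.6931² / (2 × 8.428) = 561.363 / 16.856 = 33.303 m.
Total = 51.414 + 33.303 = 84.717 m.

Total stopping distance ≈ 84.7 m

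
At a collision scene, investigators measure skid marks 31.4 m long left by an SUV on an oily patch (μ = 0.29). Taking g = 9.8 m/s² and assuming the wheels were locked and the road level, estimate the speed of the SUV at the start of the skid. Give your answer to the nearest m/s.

Deceleration a = μg = 0.29 × 9.8 = 2.842 m/s².
v = √(2a·d) = √(2 × 2.842 × 31.4) = √178.478 = 13.3596 m/s.

Initial speed ≈ 13 m/s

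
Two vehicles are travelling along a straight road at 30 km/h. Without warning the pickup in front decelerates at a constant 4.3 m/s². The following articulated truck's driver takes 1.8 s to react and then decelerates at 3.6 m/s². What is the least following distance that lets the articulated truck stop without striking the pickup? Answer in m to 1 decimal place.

30 km/h ÷ 3.6 = 8.3333 m/s.
Leader travels v²/(2a_L) = 69.444 / 8.600 = 8.075 m before stopping.
Follower covers v·t_r = 8.3333 × 1.8 = 15.000 m while reacting, then v²/(2a_F) = 69.444 / 7.200 = 9.645 m while braking, for a total of 15.000 + 9.645 = 24.645 m.
Since a_F ≤ a_L and the follower starts braking later, the follower is never slower than the leader, so the closest approach is when both have stopped.
Minimum gap = 24.645 − 8.075 = 16.570 m.

Minimum gap ≈ 16.6 m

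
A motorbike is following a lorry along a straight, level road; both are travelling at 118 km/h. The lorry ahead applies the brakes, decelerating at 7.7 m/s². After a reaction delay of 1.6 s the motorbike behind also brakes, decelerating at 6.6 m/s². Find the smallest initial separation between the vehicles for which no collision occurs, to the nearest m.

Minimum gap ≈ 64 m

118 km/h ÷ 3.6 = 32.7778 m/s.
Leader travels v²/(2a_L) = 1074.384 / 15.400 = 69.765 m before stopping.
Follower covers v·t_r = 32.7778 × 1.6 = 52.444 m while reacting, then v²/(2a_F) = 1074.384 / 13.200 = 81.393 m while braking, for a total of 52.444 + 81.393 = 133.837 m.
Since a_F ≤ a_L and the follower starts braking later, the follower is never slower than the leader, so the closest approach is when both have stopped.
Minimum gap = 133.837 − 69.765 = 64.072 m.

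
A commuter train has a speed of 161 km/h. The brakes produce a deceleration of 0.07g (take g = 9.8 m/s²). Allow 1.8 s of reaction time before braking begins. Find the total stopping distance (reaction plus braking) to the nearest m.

161 km/h ÷ 3.6 = 44.7222 m/s.
a = 0.07 × 9.8 = 0.686 m/s².
Reaction distance = v·t_r = 44.7222 × 1.8 = 80.500 m.
Braking distance = v²/(2a) = 44.7222² / (2 × 0.686) = 2000.075 / 1.372 = 1457.781 m.
Total = 80.500 + 1457.781 = 1538.281 m.

Total stopping distance ≈ 1538 m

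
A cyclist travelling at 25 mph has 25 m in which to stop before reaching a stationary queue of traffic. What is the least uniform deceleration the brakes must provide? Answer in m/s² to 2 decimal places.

Required deceleration ≈ 2.50 m/s²

25 mph × 0.44704 = 11.1760 m/s.
v² = 2a·d ⇒ a = v²/(2d) = 11.1760² / (2 × 25.000) = 124.903 / 50.000 = 2.4981 m/s².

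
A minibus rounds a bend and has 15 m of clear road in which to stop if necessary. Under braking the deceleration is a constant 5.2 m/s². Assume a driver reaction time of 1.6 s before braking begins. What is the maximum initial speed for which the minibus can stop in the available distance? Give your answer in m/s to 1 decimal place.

Stopping distance: v·t_r + v²/(2a) = 15 with t_r = 1.6 s and a = 5.200 m/s².
So v² + 16.640 v − 156.00 = 0.
Positive root: v = −a·t_r + √((a·t_r)² + 2a·d) = −8.320 + √(69.222 + 156.00) = 6.6874 m/s.

Maximum speed ≈ 6.7 m/s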